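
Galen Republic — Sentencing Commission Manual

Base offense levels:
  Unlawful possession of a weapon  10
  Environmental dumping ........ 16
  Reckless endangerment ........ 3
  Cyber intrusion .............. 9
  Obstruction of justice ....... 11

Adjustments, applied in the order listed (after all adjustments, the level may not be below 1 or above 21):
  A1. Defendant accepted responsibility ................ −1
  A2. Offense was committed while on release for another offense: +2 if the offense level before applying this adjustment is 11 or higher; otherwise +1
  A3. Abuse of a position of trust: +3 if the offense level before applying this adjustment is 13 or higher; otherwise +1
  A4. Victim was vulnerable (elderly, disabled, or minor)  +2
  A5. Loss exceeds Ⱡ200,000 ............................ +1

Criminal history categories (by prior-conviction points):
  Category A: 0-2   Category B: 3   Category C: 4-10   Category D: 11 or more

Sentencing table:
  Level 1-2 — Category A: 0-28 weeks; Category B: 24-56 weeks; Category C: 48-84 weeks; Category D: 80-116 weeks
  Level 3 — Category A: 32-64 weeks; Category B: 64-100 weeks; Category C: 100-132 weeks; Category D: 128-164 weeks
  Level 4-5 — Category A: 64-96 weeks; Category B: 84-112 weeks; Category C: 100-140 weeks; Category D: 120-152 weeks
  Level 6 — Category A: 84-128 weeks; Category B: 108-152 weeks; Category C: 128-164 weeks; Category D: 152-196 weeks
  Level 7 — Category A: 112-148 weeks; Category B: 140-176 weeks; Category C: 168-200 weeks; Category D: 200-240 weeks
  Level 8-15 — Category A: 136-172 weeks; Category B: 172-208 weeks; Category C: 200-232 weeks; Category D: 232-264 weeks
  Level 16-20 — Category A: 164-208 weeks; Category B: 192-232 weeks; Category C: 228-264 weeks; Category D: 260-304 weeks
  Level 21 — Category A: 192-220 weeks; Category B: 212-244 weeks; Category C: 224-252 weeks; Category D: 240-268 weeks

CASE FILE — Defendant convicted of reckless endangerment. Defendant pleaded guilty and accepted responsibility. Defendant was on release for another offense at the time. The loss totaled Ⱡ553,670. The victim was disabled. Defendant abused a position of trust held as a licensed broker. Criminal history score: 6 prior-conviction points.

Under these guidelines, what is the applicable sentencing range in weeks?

Base offense level for reckless endangerment: 3.
A1 applies: 3 − 1 = 2.
A2 applies (level before this adjustment is 2 < 11, so +1): 2 + 1 = 3.
A3 applies (level before this adjustment is 3 < 13, so +1): 3 + 1 = 4.
A4 applies: 4 + 2 = 6.
A5 applies: 6 + 1 = 7.
Final offense level: 7.
Criminal history: 6 prior points → Category C (4-10).
Level 7 falls in the 7 band.
Grid: Level 7 × Category C = 168-200 weeks.

168-200 weeks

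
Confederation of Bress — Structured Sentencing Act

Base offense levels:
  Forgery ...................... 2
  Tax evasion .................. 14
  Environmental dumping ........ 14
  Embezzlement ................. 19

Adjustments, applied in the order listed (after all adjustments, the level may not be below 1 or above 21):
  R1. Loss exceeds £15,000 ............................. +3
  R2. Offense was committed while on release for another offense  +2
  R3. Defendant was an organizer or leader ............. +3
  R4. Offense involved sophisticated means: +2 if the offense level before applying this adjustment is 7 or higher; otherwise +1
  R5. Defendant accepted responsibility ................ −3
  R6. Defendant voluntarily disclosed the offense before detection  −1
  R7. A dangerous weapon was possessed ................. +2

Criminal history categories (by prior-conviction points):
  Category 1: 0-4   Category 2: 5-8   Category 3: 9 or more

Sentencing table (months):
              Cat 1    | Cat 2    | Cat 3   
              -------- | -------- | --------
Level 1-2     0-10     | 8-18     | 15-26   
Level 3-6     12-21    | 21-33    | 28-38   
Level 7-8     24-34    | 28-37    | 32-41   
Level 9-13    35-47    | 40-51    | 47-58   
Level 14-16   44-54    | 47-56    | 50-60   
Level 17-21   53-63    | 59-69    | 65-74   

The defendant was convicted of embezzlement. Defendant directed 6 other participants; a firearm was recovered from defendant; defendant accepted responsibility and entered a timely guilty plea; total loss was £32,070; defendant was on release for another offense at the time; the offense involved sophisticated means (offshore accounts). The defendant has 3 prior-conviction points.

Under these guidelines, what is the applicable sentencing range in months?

53-63 months

Base offense level for embezzlement: 19.
R1 applies: 19 + 3 = 22.
R2 applies: 22 + 2 = 24.
R3 applies: 24 + 3 = 27.
R4 applies (level before this adjustment is 27 ≥ 7, so +2): 27 + 2 = 29.
R5 applies: 29 − 3 = 26.
R6 does not apply.
R7 applies: 26 + 2 = 28.
Level 28 exceeds the maximum of 21; capped at 21.
Final offense level: 21.
Criminal history: 3 prior points → Category 1 (0-4).
Level 21 falls in the 17-21 band.
Grid: Level 17-21 × Category 1 = 53-63 months.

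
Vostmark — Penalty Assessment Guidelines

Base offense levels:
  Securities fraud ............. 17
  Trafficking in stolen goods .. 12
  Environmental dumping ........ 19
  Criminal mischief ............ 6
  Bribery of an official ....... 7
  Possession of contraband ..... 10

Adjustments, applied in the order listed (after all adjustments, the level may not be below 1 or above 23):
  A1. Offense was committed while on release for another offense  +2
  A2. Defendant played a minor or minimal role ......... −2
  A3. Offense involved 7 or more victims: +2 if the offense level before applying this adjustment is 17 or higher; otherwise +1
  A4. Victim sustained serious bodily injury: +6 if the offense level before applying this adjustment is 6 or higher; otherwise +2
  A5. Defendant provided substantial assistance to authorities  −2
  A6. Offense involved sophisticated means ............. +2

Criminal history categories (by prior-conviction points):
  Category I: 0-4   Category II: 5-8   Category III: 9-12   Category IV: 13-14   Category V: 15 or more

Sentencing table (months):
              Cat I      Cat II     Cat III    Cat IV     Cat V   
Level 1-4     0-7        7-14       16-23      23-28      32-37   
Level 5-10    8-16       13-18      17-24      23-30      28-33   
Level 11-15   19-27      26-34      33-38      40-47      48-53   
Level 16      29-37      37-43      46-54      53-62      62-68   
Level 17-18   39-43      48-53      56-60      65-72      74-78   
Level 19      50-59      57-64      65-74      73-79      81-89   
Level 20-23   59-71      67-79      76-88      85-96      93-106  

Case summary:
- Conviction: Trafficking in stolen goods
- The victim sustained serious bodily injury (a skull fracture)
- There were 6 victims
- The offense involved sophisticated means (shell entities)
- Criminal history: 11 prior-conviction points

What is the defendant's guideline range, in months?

Base offense level for trafficking in stolen goods: 12.
A1 does not apply.
A2 does not apply.
A4 applies (level before this adjustment is 12 ≥ 6, so +6): 12 + 6 = 18.
A5 does not apply.
A6 applies: 18 + 2 = 20.
Final offense level: 20.
Criminal history: 11 prior points → Category III (9-12).
Level 20 falls in the 20-23 band.
Grid: Level 20-23 × Category III = 76-88 months.

76-88 months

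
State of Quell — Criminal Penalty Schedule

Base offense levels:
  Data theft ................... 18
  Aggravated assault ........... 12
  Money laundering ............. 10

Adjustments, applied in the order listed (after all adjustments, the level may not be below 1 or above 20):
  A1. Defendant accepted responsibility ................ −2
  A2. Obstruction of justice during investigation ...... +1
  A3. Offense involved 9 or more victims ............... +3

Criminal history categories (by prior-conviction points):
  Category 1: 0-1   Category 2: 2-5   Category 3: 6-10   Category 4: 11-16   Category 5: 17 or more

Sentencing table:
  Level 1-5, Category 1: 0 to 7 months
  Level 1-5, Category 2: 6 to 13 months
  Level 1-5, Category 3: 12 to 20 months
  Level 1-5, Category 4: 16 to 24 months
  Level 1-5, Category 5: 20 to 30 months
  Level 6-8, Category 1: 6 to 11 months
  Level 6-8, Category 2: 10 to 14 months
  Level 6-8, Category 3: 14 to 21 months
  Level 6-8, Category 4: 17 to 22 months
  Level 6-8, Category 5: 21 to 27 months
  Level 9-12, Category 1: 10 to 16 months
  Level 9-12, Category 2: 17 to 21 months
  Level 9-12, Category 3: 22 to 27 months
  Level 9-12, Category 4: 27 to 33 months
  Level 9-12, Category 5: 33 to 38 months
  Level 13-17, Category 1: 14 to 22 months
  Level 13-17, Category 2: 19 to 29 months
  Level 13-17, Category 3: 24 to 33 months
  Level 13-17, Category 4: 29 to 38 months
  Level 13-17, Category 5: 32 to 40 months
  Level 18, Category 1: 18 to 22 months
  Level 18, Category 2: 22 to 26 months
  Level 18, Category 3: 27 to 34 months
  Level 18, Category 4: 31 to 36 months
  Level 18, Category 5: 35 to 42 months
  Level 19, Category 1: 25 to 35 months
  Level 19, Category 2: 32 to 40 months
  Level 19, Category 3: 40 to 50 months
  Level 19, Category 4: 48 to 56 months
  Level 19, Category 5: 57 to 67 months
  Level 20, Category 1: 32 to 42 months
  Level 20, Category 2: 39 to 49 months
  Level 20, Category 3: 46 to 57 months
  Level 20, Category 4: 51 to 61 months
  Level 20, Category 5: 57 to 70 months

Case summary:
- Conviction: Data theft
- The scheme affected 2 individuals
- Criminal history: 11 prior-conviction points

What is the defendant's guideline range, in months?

Base offense level for data theft: 18.
Final offense level: 18.
Criminal history: 11 prior points → Category 4 (11-16).
Level 18 falls in the 18 band.
Grid: Level 18 × Category 4 = 31-36 months.

31-36 months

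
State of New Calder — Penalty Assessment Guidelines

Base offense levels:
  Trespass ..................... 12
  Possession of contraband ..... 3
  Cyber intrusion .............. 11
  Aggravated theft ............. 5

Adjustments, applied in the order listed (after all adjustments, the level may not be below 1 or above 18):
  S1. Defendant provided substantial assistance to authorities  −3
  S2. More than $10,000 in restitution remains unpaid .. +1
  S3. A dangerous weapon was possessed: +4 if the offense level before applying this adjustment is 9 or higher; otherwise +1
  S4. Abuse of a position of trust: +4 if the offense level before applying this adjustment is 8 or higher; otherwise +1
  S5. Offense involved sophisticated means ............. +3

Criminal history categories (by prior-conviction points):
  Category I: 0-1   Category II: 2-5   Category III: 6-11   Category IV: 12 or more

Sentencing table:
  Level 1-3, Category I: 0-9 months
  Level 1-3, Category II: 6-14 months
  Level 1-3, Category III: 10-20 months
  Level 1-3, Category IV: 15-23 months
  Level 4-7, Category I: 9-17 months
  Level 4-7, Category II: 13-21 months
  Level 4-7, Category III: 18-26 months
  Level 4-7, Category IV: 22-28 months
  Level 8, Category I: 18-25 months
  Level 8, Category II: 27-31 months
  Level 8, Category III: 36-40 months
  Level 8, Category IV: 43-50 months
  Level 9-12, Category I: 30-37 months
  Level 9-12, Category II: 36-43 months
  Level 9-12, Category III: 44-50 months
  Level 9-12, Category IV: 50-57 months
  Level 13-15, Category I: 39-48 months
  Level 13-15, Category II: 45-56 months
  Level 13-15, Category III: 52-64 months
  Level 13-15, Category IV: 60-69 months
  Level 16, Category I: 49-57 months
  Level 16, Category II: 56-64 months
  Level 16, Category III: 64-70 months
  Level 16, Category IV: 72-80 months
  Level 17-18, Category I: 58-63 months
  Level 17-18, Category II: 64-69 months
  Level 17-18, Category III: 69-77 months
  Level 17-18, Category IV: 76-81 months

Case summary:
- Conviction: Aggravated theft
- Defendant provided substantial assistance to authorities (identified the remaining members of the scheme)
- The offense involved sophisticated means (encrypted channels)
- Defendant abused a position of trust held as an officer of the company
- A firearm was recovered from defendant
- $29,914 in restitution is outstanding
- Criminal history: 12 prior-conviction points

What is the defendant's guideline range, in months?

43-50 months

Base offense level for aggravated theft: 5.
S1 applies: 5 − 3 = 2.
S2 applies: 2 + 1 = 3.
S3 applies (level before this adjustment is 3 < 9, so +1): 3 + 1 = 4.
S4 applies (level before this adjustment is 4 < 8, so +1): 4 + 1 = 5.
S5 applies: 5 + 3 = 8.
Final offense level: 8.
Criminal history: 12 prior points → Category IV (12+).
Level 8 falls in the 8 band.
Grid: Level 8 × Category IV = 43-50 months.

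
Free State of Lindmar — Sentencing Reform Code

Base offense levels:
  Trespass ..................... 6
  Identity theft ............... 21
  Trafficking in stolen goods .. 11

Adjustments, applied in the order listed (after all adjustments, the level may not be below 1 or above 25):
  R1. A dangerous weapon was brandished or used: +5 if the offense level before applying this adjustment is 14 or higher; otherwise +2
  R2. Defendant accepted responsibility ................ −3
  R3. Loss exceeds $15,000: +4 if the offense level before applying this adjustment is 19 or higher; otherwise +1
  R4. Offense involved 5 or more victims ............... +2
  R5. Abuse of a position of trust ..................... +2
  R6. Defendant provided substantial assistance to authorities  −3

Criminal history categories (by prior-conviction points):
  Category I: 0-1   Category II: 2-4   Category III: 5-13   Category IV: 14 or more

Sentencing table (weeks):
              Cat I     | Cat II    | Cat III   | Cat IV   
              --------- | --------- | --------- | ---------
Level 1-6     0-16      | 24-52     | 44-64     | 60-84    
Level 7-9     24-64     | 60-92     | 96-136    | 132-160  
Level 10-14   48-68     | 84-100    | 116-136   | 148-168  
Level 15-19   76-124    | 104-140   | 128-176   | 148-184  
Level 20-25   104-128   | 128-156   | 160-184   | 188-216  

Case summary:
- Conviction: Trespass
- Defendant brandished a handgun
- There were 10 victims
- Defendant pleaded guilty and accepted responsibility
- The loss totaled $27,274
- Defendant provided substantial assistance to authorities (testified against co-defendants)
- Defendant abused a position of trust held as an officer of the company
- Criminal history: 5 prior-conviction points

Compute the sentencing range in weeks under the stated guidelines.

96-136 weeks

Base offense level for trespass: 6.
R1 applies (level before this adjustment is 6 < 14, so +2): 6 + 2 = 8.
R2 applies: 8 − 3 = 5.
R3 applies (level before this adjustment is 5 < 19, so +1): 5 + 1 = 6.
R4 applies: 6 + 2 = 8.
R5 applies: 8 + 2 = 10.
R6 applies: 10 − 3 = 7.
Final offense level: 7.
Criminal history: 5 prior points → Category III (5-13).
Level 7 falls in the 7-9 band.
Grid: Level 7-9 × Category III = 96-136 weeks.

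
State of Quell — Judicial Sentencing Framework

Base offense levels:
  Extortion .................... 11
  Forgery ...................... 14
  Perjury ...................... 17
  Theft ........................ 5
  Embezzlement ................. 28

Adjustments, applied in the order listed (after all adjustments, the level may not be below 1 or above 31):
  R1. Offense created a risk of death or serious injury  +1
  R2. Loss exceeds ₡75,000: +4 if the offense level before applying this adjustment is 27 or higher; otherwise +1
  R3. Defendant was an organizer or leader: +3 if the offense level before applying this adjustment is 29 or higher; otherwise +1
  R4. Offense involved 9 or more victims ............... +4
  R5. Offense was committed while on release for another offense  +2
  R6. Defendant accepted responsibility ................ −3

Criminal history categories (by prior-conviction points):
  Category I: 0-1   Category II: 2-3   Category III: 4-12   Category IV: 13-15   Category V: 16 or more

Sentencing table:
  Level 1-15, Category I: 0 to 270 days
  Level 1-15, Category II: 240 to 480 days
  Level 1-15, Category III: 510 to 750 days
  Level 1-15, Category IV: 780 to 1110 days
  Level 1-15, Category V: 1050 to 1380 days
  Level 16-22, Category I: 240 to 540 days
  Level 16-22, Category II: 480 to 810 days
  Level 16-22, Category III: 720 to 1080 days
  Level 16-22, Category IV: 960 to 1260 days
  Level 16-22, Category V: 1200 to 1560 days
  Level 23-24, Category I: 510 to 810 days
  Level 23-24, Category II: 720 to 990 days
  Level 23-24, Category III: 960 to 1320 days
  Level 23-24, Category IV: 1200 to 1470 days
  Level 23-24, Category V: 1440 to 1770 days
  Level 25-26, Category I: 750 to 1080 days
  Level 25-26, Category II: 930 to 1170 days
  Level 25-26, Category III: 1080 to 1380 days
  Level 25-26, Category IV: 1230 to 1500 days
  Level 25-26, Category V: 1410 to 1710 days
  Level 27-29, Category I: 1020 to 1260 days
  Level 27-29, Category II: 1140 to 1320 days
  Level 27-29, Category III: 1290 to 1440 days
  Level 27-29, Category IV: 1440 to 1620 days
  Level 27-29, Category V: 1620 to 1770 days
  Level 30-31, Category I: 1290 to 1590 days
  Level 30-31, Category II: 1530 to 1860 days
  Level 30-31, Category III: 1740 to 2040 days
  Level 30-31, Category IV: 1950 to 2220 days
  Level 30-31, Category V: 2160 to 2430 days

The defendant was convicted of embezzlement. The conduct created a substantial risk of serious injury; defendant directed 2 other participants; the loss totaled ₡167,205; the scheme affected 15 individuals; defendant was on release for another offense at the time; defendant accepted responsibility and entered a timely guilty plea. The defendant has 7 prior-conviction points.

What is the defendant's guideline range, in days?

1740-2040 days

Base offense level for embezzlement: 28.
R1 applies: 28 + 1 = 29.
R2 applies (level before this adjustment is 29 ≥ 27, so +4): 29 + 4 = 33.
R3 applies (level before this adjustment is 33 ≥ 29, so +3): 33 + 3 = 36.
R4 applies: 36 + 4 = 40.
R5 applies: 40 + 2 = 42.
R6 applies: 42 − 3 = 39.
Level 39 exceeds the maximum of 31; capped at 31.
Final offense level: 31.
Criminal history: 7 prior points → Category III (4-12).
Level 31 falls in the 30-31 band.
Grid: Level 30-31 × Category III = 1740-2040 days.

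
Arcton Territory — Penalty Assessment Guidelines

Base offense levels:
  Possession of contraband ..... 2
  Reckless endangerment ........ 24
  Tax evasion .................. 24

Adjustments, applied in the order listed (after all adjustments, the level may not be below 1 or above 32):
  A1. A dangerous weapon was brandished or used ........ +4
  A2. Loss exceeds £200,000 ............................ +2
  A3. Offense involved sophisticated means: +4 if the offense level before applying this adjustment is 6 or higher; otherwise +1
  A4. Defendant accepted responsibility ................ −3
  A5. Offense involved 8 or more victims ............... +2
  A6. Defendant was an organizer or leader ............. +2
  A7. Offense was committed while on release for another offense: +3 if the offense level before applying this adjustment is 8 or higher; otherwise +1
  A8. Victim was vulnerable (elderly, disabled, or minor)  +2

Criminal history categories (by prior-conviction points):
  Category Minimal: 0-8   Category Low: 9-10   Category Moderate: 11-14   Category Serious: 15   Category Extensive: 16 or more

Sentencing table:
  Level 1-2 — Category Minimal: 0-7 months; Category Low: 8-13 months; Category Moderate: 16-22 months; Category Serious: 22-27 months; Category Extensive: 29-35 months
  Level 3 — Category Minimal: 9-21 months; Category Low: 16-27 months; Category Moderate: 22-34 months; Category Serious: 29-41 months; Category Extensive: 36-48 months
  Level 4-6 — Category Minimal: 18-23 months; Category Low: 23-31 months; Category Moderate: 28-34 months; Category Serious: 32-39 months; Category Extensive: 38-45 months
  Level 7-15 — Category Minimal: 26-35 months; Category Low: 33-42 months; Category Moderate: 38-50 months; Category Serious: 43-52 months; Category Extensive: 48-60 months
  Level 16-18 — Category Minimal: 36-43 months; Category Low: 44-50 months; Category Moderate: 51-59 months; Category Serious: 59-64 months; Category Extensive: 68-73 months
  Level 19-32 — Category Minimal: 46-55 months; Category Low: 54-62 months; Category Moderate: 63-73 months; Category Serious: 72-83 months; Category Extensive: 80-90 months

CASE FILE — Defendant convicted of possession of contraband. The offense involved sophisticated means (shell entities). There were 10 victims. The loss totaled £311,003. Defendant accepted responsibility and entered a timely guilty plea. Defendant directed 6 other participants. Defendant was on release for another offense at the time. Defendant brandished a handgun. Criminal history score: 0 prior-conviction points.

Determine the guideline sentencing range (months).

Base offense level for possession of contraband: 2.
A1 applies: 2 + 4 = 6.
A2 applies: 6 + 2 = 8.
A3 applies (level before this adjustment is 8 ≥ 6, so +4): 8 + 4 = 12.
A4 applies: 12 − 3 = 9.
A5 applies: 9 + 2 = 11.
A6 applies: 11 + 2 = 13.
A7 applies (level before this adjustment is 13 ≥ 8, so +3): 13 + 3 = 16.
Final offense level: 16.
Criminal history: 0 prior points → Category Minimal (0-8).
Level 16 falls in the 16-18 band.
Grid: Level 16-18 × Category Minimal = 36-43 months.

36-43 months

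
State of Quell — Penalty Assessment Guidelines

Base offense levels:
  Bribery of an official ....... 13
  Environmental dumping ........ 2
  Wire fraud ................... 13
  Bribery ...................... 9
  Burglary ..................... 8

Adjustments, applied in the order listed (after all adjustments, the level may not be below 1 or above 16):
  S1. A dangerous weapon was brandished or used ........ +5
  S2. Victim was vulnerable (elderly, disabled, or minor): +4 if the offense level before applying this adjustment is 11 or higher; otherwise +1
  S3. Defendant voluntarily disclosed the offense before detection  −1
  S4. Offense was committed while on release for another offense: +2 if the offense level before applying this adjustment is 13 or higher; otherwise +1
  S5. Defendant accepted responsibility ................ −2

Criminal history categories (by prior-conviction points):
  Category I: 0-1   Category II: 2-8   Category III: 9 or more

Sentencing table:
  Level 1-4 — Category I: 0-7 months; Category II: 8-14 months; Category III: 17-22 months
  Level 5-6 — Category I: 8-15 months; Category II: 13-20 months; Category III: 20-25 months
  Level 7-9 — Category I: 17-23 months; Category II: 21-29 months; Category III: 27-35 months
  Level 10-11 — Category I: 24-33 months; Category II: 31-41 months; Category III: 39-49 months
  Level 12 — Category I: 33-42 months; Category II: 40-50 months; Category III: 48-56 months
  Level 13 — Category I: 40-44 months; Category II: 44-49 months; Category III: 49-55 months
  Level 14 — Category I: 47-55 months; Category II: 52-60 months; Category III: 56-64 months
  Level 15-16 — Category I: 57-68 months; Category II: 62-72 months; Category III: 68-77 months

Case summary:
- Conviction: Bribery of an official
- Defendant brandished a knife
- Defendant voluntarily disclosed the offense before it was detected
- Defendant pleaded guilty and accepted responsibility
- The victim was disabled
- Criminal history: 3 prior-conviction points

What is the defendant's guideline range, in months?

62-72 months

Base offense level for bribery of an official: 13.
S1 applies: 13 + 5 = 18.
S2 applies (level before this adjustment is 18 ≥ 11, so +4): 18 + 4 = 22.
S3 applies: 22 − 1 = 21.
S4 does not apply.
S5 applies: 21 − 2 = 19.
Level 19 exceeds the maximum of 16; capped at 16.
Final offense level: 16.
Criminal history: 3 prior points → Category II (2-8).
Level 16 falls in the 15-16 band.
Grid: Level 15-16 × Category II = 62-72 months.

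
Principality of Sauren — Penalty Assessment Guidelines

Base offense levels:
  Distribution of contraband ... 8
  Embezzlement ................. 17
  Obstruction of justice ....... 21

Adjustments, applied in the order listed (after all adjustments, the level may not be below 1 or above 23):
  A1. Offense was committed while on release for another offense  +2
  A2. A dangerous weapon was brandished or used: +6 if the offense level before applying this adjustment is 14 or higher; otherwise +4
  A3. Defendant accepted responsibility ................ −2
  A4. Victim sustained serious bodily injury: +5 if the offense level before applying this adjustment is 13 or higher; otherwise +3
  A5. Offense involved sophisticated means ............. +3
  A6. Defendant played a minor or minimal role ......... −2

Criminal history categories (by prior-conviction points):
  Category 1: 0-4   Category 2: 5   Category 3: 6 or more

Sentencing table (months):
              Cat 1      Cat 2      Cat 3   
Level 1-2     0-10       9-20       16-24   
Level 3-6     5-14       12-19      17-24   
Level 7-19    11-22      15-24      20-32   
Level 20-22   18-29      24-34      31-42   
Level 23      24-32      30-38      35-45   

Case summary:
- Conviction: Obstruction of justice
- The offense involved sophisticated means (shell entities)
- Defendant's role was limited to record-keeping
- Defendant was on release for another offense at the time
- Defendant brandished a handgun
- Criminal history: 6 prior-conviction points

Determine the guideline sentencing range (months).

35-45 months

Base offense level for obstruction of justice: 21.
A1 applies: 21 + 2 = 23.
A2 applies (level before this adjustment is 23 ≥ 14, so +6): 23 + 6 = 29.
A3 does not apply.
A4 does not apply.
A5 applies: 29 + 3 = 32.
A6 applies: 32 − 2 = 30.
Level 30 exceeds the maximum of 23; capped at 23.
Final offense level: 23.
Criminal history: 6 prior points → Category 3 (6+).
Level 23 falls in the 23 band.
Grid: Level 23 × Category 3 = 35-45 months.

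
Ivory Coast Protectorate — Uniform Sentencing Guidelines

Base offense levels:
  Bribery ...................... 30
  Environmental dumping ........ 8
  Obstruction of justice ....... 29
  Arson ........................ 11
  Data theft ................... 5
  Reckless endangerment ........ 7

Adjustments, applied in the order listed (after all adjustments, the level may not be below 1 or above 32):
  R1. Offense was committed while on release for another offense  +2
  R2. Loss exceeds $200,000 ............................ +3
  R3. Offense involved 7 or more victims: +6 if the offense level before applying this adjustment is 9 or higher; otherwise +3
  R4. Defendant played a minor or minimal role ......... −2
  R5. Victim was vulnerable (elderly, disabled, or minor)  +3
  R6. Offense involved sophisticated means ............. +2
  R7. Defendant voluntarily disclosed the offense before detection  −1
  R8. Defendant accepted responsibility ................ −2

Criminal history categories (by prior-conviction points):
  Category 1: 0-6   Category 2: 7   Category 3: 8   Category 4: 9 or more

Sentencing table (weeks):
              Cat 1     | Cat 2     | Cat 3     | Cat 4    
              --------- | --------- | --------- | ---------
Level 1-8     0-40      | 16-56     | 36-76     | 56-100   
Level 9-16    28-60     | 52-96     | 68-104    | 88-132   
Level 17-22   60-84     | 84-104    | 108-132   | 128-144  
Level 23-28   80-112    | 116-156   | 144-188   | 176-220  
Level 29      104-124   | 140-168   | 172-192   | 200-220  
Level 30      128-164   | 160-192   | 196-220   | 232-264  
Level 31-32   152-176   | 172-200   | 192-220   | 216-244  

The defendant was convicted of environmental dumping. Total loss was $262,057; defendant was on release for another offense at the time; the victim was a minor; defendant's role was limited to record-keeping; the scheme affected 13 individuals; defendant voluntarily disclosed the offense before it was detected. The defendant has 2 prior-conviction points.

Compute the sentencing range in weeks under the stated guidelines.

60-84 weeks

Base offense level for environmental dumping: 8.
R1 applies: 8 + 2 = 10.
R2 applies: 10 + 3 = 13.
R3 applies (level before this adjustment is 13 ≥ 9, so +6): 13 + 6 = 19.
R4 applies: 19 − 2 = 17.
R5 applies: 17 + 3 = 20.
R7 applies: 20 − 1 = 19.
R8 does not apply.
Final offense level: 19.
Criminal history: 2 prior points → Category 1 (0-6).
Level 19 falls in the 17-22 band.
Grid: Level 17-22 × Category 1 = 60-84 weeks.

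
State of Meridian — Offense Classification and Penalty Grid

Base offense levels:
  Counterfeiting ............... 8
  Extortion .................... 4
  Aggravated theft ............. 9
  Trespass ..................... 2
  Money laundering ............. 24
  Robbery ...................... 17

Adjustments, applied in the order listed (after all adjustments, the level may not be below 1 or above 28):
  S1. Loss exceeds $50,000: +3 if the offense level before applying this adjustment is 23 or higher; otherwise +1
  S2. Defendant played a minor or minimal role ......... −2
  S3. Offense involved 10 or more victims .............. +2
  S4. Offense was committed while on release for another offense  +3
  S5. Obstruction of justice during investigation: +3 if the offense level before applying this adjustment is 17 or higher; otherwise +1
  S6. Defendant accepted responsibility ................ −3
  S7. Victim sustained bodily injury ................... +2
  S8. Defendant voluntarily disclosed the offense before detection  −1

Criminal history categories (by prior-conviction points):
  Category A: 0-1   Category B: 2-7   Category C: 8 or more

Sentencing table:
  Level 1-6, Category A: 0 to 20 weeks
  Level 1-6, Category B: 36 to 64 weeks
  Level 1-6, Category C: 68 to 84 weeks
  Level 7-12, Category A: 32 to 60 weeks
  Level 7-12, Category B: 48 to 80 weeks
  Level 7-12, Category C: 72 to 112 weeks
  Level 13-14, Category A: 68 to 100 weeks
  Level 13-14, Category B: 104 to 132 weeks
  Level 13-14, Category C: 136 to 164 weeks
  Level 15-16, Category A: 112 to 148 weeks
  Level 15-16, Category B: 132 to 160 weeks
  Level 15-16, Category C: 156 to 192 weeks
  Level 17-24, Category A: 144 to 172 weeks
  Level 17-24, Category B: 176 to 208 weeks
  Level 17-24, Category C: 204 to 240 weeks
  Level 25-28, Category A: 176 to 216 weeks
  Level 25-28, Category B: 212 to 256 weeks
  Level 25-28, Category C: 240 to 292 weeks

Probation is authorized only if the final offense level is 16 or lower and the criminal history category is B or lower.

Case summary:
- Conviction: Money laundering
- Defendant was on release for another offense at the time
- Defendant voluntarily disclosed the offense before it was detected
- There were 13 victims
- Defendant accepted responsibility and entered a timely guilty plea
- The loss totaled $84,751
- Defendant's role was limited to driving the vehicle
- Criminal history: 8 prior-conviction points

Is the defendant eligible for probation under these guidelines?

No

Base offense level for money laundering: 24.
S1 applies (level before this adjustment is 24 ≥ 23, so +3): 24 + 3 = 27.
S2 applies: 27 − 2 = 25.
S3 applies: 25 + 2 = 27.
S4 applies: 27 + 3 = 30.
S6 applies: 30 − 3 = 27.
S7 does not apply.
S8 applies: 27 − 1 = 26.
Final offense level: 26.
Criminal history: 8 prior points → Category C (8+).
Level 26 falls in the 25-28 band.
Grid: Level 25-28 × Category C = 240-292 weeks.
Probation check: level 26 > 16 and category C > B → not eligible.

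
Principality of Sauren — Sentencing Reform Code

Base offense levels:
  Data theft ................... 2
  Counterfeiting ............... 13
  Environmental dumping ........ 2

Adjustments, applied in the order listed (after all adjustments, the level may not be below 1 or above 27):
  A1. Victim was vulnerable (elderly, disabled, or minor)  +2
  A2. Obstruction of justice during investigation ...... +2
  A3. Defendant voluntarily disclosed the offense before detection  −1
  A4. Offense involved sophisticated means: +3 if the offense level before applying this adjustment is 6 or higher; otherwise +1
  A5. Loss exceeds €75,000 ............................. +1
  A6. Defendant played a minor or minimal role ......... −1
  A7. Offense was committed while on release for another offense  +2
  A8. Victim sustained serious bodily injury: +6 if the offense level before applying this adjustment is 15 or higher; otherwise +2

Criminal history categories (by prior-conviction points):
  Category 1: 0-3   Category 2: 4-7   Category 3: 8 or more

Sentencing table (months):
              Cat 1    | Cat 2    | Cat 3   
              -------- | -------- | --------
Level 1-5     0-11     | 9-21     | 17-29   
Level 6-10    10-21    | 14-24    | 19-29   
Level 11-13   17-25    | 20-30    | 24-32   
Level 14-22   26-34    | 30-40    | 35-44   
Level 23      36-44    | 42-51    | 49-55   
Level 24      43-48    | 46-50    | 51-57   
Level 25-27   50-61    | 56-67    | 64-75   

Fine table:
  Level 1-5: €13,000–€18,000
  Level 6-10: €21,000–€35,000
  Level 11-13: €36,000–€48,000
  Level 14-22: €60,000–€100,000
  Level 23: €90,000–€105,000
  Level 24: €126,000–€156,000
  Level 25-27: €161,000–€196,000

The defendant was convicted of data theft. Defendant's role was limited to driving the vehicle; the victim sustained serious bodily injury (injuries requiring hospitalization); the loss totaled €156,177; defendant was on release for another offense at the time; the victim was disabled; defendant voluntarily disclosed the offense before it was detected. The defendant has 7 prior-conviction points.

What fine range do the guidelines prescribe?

Base offense level for data theft: 2.
A1 applies: 2 + 2 = 4.
A2 does not apply.
A3 applies: 4 − 1 = 3.
A5 applies: 3 + 1 = 4.
A6 applies: 4 − 1 = 3.
A7 applies: 3 + 2 = 5.
A8 applies (level before this adjustment is 5 < 15, so +2): 5 + 2 = 7.
Final offense level: 7.
Level 7 falls in the 6-10 band.
Fine table: Level 6-10 → €21,000–€35,000.

€21,000–€35,000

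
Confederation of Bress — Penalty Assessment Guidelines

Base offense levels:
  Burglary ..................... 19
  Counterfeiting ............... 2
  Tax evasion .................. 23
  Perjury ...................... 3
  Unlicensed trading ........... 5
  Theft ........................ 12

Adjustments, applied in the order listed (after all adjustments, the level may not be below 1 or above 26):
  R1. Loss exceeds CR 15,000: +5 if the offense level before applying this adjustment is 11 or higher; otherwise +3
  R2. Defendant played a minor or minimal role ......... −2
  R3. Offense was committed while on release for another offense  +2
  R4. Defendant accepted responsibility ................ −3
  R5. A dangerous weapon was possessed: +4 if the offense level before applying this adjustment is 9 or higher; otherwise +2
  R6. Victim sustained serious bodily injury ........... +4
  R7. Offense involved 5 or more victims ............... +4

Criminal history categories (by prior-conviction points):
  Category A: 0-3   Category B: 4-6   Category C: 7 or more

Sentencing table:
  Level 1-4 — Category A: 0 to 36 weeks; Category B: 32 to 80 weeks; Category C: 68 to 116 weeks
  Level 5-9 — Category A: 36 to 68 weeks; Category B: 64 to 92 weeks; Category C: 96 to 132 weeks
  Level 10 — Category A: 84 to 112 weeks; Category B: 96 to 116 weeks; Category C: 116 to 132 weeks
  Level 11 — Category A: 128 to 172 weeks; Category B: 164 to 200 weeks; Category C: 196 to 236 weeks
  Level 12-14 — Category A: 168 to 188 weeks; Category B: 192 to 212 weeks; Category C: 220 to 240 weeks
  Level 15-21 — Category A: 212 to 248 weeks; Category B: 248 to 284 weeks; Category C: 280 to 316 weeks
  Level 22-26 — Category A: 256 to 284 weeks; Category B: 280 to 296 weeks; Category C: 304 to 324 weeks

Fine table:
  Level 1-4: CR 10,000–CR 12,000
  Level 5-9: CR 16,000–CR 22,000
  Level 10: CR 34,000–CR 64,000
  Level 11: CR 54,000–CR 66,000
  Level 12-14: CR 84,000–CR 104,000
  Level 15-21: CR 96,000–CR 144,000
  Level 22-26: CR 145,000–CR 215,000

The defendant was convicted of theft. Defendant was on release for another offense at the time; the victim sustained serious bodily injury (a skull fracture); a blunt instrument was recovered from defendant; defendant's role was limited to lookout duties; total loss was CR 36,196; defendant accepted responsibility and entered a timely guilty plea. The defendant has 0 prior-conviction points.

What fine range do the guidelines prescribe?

CR 145,000–CR 215,000

Base offense level for theft: 12.
R1 applies (level before this adjustment is 12 ≥ 11, so +5): 12 + 5 = 17.
R2 applies: 17 − 2 = 15.
R3 applies: 15 + 2 = 17.
R4 applies: 17 − 3 = 14.
R5 applies (level before this adjustment is 14 ≥ 9, so +4): 14 + 4 = 18.
R6 applies: 18 + 4 = 22.
R7 does not apply.
Final offense level: 22.
Level 22 falls in the 22-26 band.
Fine table: Level 22-26 → CR 145,000–CR 215,000.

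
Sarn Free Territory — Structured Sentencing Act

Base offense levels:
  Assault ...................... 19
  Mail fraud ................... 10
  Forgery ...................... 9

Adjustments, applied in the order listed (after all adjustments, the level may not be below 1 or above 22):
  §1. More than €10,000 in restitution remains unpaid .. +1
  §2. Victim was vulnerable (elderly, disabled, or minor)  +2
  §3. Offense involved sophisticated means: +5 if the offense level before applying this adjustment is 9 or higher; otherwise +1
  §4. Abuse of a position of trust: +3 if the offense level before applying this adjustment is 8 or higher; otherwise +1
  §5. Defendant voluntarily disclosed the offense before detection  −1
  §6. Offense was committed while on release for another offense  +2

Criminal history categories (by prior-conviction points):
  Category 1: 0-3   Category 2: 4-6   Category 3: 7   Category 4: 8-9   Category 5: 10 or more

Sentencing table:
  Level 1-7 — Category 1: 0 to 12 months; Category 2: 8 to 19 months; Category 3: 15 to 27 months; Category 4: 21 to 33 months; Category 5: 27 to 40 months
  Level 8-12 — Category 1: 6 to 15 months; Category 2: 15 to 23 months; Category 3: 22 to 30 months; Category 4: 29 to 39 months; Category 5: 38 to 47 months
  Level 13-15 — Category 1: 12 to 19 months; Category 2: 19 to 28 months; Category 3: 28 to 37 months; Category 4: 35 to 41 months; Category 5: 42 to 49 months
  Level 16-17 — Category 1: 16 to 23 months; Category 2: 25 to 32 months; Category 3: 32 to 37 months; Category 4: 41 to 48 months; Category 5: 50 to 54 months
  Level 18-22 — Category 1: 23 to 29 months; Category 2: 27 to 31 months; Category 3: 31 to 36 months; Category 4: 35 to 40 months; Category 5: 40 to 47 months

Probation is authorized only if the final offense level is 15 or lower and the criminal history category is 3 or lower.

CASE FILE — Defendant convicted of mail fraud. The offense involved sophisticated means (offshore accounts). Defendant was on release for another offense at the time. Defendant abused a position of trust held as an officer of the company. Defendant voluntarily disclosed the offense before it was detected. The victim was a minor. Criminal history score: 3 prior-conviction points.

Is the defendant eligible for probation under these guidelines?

Base offense level for mail fraud: 10.
§2 applies: 10 + 2 = 12.
§3 applies (level before this adjustment is 12 ≥ 9, so +5): 12 + 5 = 17.
§4 applies (level before this adjustment is 17 ≥ 8, so +3): 17 + 3 = 20.
§5 applies: 20 − 1 = 19.
§6 applies: 19 + 2 = 21.
Final offense level: 21.
Criminal history: 3 prior points → Category 1 (0-3).
Level 21 falls in the 18-22 band.
Grid: Level 18-22 × Category 1 = 23-29 months.
Probation check: level 21 > 15 and category 1 ≤ 3 → not eligible.

No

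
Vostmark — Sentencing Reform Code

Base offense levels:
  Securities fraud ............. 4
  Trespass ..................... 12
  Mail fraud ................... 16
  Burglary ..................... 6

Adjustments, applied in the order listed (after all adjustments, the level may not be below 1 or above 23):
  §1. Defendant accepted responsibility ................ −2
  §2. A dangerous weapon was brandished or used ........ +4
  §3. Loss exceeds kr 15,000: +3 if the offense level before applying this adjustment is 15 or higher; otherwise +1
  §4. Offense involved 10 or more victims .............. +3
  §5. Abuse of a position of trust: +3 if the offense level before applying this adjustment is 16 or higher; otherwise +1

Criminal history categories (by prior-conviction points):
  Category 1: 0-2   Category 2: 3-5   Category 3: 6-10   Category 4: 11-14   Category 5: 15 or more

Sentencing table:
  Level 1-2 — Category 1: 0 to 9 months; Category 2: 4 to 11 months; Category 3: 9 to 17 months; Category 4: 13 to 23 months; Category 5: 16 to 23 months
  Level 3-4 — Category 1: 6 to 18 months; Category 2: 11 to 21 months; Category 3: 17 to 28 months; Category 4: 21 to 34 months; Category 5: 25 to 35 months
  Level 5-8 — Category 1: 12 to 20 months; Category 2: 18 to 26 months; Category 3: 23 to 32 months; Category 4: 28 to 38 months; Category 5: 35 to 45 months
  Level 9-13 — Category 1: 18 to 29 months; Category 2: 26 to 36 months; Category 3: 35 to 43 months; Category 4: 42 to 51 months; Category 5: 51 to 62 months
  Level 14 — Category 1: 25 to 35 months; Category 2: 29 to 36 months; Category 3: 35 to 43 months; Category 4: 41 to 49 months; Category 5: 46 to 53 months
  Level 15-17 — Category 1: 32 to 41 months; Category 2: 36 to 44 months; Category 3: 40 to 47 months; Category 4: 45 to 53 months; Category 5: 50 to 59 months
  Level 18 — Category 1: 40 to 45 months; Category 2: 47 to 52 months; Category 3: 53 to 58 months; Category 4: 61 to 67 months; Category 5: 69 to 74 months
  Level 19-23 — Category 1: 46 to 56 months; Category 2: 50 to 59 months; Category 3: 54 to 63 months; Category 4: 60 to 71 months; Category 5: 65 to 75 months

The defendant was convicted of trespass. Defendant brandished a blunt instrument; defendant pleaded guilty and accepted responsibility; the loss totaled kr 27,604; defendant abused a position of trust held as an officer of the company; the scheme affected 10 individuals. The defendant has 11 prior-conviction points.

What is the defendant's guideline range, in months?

Base offense level for trespass: 12.
§1 applies: 12 − 2 = 10.
§2 applies: 10 + 4 = 14.
§3 applies (level before this adjustment is 14 < 15, so +1): 14 + 1 = 15.
§4 applies: 15 + 3 = 18.
§5 applies (level before this adjustment is 18 ≥ 16, so +3): 18 + 3 = 21.
Final offense level: 21.
Criminal history: 11 prior points → Category 4 (11-14).
Level 21 falls in the 19-23 band.
Grid: Level 19-23 × Category 4 = 60-71 months.

60-71 months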